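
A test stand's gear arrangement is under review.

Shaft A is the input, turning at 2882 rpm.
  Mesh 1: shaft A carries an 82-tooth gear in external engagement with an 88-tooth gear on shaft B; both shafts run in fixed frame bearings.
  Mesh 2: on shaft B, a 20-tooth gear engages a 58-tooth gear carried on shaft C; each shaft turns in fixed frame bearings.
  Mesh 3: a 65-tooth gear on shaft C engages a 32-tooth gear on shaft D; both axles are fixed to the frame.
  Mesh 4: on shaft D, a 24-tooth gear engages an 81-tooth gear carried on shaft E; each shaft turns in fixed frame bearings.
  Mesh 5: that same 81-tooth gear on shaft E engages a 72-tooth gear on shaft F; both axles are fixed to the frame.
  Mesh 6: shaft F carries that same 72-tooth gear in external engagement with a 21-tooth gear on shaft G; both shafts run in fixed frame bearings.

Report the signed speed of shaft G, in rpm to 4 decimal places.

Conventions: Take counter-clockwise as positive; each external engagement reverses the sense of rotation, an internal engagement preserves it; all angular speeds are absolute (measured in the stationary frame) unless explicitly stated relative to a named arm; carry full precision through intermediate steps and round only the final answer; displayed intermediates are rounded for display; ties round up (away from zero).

+2149.7229 rpm

topology: fixed-axis compound train — 6 meshes, A→G
mesh 1 [82T→88T]: ω = 2882.0000×82/88 = 2685.5000 rpm, sense flips to −
mesh 2 [20T→58T]: ω = 2685.5000×20/58 = 926.0345 rpm, sense flips to +
mesh 3 [65T→32T]: ω = 926.0345×65/32 = 1881.0075 rpm, sense flips to −
mesh 4 [24T→81T]: ω = 1881.0075×24/81 = 557.3356 rpm, sense flips to +
mesh 5 [81T→72T]: ω = 557.3356×81/72 = 627.0025 rpm, sense flips to −
mesh 6 [72T→21T]: ω = 627.0025×72/21 = 2149.7229 rpm, sense flips to +
signed output speed = +2149.7229 rpm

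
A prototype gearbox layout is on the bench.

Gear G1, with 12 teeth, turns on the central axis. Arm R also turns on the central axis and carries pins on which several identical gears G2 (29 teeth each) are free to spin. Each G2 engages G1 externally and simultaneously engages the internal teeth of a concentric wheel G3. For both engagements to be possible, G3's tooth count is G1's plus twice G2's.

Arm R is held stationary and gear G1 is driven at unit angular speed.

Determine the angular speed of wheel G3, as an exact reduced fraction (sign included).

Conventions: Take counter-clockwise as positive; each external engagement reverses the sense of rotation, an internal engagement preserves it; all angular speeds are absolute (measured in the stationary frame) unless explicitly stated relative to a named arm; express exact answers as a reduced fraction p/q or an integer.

class = planetary set [G3 = 12+2·29 = 70; Willis about the carrier]
ring teeth: 12 + 2·29 = 70
12(ω_sun−ω_arm) = −70(ω_ring−ω_arm),  ω_arm = 0, ω_sun = 1
ω_ring = 0 − (12/70)(1−0) = -6/35
exact speed ratio = -6/35

-6/35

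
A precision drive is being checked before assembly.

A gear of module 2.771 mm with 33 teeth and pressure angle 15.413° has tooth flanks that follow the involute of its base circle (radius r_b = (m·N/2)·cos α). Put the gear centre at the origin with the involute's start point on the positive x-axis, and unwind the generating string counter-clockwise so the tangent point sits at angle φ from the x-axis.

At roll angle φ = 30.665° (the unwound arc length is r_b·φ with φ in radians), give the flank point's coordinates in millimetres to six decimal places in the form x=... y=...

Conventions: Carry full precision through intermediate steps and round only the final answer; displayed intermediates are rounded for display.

recognized (one wheel, involute flank): single-mesh tooth geometry, m = 2.771, N = 33
pitch radius r_p = m·N/2 = 2.771·33/2 = 45.721500
base radius r_b = r_p·cos α = 45.721500·cos 15.413° = 44.077132
roll angle φ = 30.665° = 0.53520522 rad
x = r_b·(cos φ + φ·sin φ) = 49.945035
y = r_b·(sin φ − φ·cos φ) = 2.188576

x=49.945035 y=2.188576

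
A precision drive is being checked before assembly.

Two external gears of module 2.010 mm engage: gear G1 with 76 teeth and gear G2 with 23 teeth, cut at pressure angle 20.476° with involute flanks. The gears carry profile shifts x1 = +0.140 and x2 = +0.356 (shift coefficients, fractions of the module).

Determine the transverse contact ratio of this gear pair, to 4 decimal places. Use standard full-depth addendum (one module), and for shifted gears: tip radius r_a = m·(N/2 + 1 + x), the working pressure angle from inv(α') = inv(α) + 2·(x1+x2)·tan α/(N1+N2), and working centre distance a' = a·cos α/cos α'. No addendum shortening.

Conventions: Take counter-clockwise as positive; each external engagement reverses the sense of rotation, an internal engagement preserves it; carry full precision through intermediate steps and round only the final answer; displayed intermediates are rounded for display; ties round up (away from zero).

1.5764

class = single-mesh tooth geometry [involute pair 76T × 23T, m = 2.010]
base radii: r_b1 = 71.554220, r_b2 = 21.654567
tip radii: r_a1 = 78.671400, r_a2 = 25.840560
inv(α') = inv(20.476°) + 2·(+0.140+0.356)·tan α/(76+23) = 0.01977532  ⇒  α' = 21.90177°
a' = a·cos α / cos α' = 99.4950·cos 20.476°/cos 21.90177° = 100.459479
action lengths: √(r_a1²−r_b1²) = 32.698360, √(r_a2²−r_b2²) = 14.100152
base pitch p_b = π·m·cos α = 5.915637
CR = (32.698360 + 14.100152 − 100.459479·sin 21.90177°)/5.915637 = 1.576410
contact ratio ≈ 1.5764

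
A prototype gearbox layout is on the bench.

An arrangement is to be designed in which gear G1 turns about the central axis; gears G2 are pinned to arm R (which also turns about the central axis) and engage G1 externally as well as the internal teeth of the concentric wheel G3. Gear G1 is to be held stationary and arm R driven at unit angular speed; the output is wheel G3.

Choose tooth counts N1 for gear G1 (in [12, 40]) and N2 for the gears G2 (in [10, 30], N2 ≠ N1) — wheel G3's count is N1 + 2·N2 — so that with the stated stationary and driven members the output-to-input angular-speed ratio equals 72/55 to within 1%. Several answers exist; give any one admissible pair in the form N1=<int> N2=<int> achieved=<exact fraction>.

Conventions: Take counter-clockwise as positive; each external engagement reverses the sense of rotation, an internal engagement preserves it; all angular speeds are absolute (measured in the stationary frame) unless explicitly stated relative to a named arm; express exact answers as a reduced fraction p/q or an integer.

N1=17 N2=19 achieved=72/55

topology: planetary set — design target 72/55, arm = carrier (Willis)
Willis with ω_sun = 0: ω_ring/ω_arm = (N1+N3)/N3; set equal to 72/55  ⇒  N3/N1 = 1/(72/55 − 1) = 55/17
N3 = N1 + 2·N2  ⇒  N2/N1 = (N3/N1 − 1)/2 = (55/17 − 1)/2 = 19/17
smallest multiple with N1 ≥ 12 and N2 ≥ 10: k = 1  ⇒  N1 = 1·17 = 17, N2 = 1·19 = 19 (N1 ≤ 40, N2 ≤ 30, N2 ≠ N1 ✓), N3 = 17 + 2·19 = 55
check: (N1+N3)/N3 with N1 = 17, N3 = 55 gives 72/55; |achieved − target| = 0 ≤ 18/1375 ✓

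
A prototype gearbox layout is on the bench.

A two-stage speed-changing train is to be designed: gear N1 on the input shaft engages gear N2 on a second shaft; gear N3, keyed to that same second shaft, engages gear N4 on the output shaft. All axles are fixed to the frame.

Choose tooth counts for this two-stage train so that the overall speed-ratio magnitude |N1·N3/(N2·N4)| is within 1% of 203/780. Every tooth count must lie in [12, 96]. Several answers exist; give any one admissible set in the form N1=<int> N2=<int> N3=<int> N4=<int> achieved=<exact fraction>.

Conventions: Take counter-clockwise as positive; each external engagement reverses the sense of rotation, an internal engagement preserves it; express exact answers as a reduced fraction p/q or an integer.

N1=14 N2=20 N3=29 N4=78 achieved=203/780

topology: fixed-axis compound train — 2 stages, target 203/780
target = 203/780 in lowest terms: an exact hit needs N1·N3 = k·203 and N2·N4 = k·780 for one integer k, every count in [12, 96]; additionally prefer no 1:1 stage (N1 ≠ N2, N3 ≠ N4)
k = 1: no 1:1-free in-range split of k·203 and k·780 into factor pairs; take k = 2
k = 2: N1·N3 = 406 = 14·29, N2·N4 = 1560 = 20·78
achieved = 14·29/(20·78) = 203/780; |achieved − target| = 0 ≤ 203/78000 ✓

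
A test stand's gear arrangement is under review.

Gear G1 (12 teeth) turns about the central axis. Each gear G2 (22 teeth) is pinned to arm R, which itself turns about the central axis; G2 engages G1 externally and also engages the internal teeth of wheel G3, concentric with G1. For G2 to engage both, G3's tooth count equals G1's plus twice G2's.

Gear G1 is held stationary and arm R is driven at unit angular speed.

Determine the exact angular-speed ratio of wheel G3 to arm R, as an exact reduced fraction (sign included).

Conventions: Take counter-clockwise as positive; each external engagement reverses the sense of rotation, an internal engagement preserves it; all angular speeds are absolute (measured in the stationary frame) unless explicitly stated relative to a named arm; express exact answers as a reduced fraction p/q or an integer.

planetary set (12T centre, 22T on arm, 56T internal) — Willis relation
ring teeth: 12 + 2·22 = 56
12(ω_sun−ω_arm) = −56(ω_ring−ω_arm),  ω_sun = 0, ω_arm = 1
ω_ring = 1 − (12/56)(0−1) = 17/14
ω_out/ω_in = 17/14

17/14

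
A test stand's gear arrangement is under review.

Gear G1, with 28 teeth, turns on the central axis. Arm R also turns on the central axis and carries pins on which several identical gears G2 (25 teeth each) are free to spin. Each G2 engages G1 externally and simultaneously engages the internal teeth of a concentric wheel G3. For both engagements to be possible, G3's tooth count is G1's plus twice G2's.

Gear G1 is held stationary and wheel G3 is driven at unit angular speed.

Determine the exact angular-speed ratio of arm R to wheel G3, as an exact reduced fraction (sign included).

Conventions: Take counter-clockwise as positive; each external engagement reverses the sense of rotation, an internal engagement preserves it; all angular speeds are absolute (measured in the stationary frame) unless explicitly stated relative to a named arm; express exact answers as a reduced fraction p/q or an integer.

planetary set (28T centre, 25T on arm, 78T internal) — Willis relation
ring teeth: 28 + 2·25 = 78
28(ω_sun−ω_arm) = −78(ω_ring−ω_arm),  ω_sun = 0, ω_ring = 1
28(0−ω_arm) = −78(1−ω_arm)  ⇒  106·ω_arm = 78  ⇒  ω_arm = 39/53
ω_out/ω_in = 39/53

39/53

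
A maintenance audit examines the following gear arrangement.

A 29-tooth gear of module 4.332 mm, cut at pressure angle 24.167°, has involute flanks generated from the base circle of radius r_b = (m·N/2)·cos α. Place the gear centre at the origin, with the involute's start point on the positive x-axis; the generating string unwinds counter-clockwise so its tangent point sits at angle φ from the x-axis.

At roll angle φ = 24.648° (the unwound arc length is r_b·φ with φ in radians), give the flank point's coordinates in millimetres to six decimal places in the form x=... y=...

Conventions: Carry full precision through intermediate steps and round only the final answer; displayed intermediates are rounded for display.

x=62.368750 y=1.492857

single-mesh involute tooth geometry (29T wheel at module 4.332)
pitch radius r_p = m·N/2 = 4.332·29/2 = 62.814000
base radius r_b = r_p·cos α = 62.814000·cos 24.167° = 57.308734
roll angle φ = 24.648° = 0.43018875 rad
x = r_b·(cos φ + φ·sin φ) = 62.368750
y = r_b·(sin φ − φ·cos φ) = 1.492857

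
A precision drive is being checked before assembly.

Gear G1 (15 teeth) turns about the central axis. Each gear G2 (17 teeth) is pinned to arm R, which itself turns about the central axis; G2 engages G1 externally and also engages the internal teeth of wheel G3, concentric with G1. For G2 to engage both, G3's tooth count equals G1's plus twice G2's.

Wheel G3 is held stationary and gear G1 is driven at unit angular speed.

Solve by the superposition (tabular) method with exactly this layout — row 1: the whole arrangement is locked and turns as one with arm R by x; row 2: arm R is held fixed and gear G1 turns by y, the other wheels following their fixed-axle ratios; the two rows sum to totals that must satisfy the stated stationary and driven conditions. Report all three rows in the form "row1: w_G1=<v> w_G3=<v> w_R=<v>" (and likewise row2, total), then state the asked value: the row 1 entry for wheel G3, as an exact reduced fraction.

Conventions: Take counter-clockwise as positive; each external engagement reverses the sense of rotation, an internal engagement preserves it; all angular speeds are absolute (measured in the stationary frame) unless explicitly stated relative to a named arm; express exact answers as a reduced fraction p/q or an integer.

class = planetary set [G3 = 15+2·17 = 49; Willis about the carrier]
superposition row 1 [locked train]: every member turns x
row 2 (arm held, sun turns y): ω_ring = −(15/49)·y, ω_arm = 0
boundary: total ω_ring = x − (15/49)·y = 0 and total ω_sun = x + y = 1  ⇒  y = 49/64, x = 15/64
row 2 ring = −(15/49)·49/64 = -15/64
totals (row 1 + row 2): sun 15/64 + 49/64 = 1, ring 15/64 + (-15/64) = 0, arm 15/64 + 0 = 15/64
asked cell (row1, ring) = 15/64

row1: w_G1=15/64 w_G3=15/64 w_R=15/64
row2: w_G1=49/64 w_G3=-15/64 w_R=0
total: w_G1=1 w_G3=0 w_R=15/64
asked value: 15/64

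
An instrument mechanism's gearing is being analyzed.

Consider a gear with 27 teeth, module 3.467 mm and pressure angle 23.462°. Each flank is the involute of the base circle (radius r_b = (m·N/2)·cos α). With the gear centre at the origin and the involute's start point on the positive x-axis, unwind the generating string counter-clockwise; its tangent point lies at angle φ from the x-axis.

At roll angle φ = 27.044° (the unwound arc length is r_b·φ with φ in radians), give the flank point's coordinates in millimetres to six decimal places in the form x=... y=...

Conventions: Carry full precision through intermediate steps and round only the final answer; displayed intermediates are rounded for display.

x=47.454542 y=1.471728

topology: single-mesh involute geometry — m = 3.467, N = 27
pitch radius r_p = m·N/2 = 3.467·27/2 = 46.804500
base radius r_b = r_p·cos α = 46.804500·cos 23.462° = 42.934907
roll angle φ = 27.044° = 0.47200684 rad
x = r_b·(cos φ + φ·sin φ) = 47.454542
y = r_b·(sin φ − φ·cos φ) = 1.471728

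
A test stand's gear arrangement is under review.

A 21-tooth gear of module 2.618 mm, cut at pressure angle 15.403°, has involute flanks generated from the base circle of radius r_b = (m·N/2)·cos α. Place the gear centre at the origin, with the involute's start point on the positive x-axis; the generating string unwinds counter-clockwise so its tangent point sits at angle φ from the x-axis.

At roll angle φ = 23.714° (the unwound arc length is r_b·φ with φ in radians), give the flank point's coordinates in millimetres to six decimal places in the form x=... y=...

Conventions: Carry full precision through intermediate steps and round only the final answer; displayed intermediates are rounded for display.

x=28.675249 y=0.615659

single-mesh involute tooth geometry (21T wheel at module 2.618)
pitch radius r_p = m·N/2 = 2.618·21/2 = 27.489000
base radius r_b = r_p·cos α = 27.489000·cos 15.403° = 26.501636
roll angle φ = 23.714° = 0.41388738 rad
x = r_b·(cos φ + φ·sin φ) = 28.675249
y = r_b·(sin φ − φ·cos φ) = 0.615659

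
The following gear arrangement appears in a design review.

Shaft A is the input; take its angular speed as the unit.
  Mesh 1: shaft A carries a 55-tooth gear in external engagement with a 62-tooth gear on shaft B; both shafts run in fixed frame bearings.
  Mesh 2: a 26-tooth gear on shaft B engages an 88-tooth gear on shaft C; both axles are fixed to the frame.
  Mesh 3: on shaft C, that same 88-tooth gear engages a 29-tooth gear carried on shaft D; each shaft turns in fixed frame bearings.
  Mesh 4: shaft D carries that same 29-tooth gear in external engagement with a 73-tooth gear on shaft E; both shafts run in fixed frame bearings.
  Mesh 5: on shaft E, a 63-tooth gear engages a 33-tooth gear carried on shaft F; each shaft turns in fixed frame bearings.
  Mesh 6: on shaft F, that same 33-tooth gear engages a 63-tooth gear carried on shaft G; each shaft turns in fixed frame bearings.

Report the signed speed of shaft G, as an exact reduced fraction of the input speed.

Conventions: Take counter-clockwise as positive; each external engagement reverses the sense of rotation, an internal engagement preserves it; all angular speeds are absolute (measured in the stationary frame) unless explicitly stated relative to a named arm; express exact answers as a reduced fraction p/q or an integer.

715/2263

6-mesh fixed-axis compound train (all bearings frame-fixed)
mesh 1 [55T→62T]: |ω|/ω_in = 1×55/62 = 55/62, sense flips to −
mesh 2 [26T→88T]: |ω|/ω_in = (55/62)×26/88 = 65/248, sense flips to +
mesh 3 [88T→29T]: |ω|/ω_in = (65/248)×88/29 = 715/899, sense flips to −
mesh 4 [29T→73T]: |ω|/ω_in = (715/899)×29/73 = 715/2263, sense flips to +
mesh 5 [63T→33T]: |ω|/ω_in = (715/2263)×63/33 = 1365/2263, sense flips to −
mesh 6 [33T→63T]: |ω|/ω_in = (1365/2263)×33/63 = 715/2263, sense flips to +
signed output speed (× input speed) = 715/2263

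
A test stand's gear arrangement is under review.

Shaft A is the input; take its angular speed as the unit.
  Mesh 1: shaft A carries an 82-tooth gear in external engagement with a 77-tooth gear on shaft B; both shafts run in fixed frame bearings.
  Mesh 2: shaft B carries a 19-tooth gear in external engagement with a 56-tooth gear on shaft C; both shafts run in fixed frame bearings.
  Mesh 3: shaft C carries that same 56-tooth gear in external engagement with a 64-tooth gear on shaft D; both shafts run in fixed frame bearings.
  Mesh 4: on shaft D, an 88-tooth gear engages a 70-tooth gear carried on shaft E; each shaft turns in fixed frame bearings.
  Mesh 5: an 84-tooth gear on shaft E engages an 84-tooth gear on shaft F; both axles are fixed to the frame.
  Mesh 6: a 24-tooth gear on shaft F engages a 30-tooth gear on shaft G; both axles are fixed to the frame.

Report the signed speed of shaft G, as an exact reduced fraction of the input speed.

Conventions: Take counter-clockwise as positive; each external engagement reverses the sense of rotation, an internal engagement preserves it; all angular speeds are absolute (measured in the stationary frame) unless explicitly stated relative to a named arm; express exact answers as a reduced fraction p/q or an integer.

6-mesh fixed-axis compound train (all bearings frame-fixed)
mesh 1 [82T→77T]: |ω|/ω_in = 1×82/77 = 82/77, sense flips to −
mesh 2 [19T→56T]: |ω|/ω_in = (82/77)×19/56 = 779/2156, sense flips to +
mesh 3 [56T→64T]: |ω|/ω_in = (779/2156)×56/64 = 779/2464, sense flips to −
mesh 4 [88T→70T]: |ω|/ω_in = (779/2464)×88/70 = 779/1960, sense flips to +
mesh 5 [84T→84T]: |ω|/ω_in = (779/1960)×84/84 = 779/1960, sense flips to −
mesh 6 [24T→30T]: |ω|/ω_in = (779/1960)×24/30 = 779/2450, sense flips to +
signed output speed (× input speed) = 779/2450

779/2450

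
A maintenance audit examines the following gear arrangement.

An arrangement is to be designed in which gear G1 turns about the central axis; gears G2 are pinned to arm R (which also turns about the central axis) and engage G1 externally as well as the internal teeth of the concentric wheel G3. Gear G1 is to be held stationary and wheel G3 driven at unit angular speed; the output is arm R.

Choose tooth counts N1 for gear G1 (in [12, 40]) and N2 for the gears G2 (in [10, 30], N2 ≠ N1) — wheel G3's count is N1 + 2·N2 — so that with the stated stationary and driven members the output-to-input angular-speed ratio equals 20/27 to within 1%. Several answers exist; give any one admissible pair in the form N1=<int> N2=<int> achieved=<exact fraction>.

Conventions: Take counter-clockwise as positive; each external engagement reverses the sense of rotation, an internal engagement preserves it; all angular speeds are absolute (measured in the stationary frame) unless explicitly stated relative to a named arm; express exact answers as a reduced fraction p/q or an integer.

N1=14 N2=13 achieved=20/27

class = planetary set [ratio 20/27 wanted; Willis about the carrier]
Willis with ω_sun = 0: ω_arm/ω_ring = N3/(N1+N3); set equal to 20/27  ⇒  N3/N1 = (20/27)/(1 − 20/27) = 20/7
N3 = N1 + 2·N2  ⇒  N2/N1 = (N3/N1 − 1)/2 = (20/7 − 1)/2 = 13/14
smallest multiple with N1 ≥ 12 and N2 ≥ 10: k = 1  ⇒  N1 = 1·14 = 14, N2 = 1·13 = 13 (N1 ≤ 40, N2 ≤ 30, N2 ≠ N1 ✓), N3 = 14 + 2·13 = 40
check: N3/(N1+N3) with N1 = 14, N3 = 40 gives 20/27; |achieved − target| = 0 ≤ 1/135 ✓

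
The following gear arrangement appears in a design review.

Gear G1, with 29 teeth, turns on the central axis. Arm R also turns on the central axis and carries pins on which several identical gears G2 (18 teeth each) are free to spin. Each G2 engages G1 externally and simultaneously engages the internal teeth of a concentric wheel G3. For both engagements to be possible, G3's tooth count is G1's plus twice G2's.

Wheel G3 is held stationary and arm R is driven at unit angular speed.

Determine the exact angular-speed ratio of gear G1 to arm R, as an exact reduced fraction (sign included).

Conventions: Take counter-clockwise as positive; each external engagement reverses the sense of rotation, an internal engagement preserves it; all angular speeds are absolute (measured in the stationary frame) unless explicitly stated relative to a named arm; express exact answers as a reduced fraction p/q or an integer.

94/29

planetary set (29T centre, 18T on arm, 65T internal) — Willis relation
ring teeth: 29 + 2·18 = 65
29(ω_sun−ω_arm) = −65(ω_ring−ω_arm),  ω_ring = 0, ω_arm = 1
ω_sun = 1 − (65/29)(0−1) = 94/29
ω_out/ω_in = 94/29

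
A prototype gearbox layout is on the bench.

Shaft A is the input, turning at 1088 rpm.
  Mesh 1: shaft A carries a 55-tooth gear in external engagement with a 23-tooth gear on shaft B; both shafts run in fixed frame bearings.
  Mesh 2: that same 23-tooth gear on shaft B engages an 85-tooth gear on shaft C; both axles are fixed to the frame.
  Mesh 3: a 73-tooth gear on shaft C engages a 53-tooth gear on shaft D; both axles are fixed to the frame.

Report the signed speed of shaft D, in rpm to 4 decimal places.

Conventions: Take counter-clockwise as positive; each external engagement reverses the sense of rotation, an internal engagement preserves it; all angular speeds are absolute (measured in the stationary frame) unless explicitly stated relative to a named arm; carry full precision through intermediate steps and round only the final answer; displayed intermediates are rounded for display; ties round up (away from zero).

3-mesh fixed-axis compound train (all bearings frame-fixed)
mesh 1 [55T→23T]: ω = 1088.0000×55/23 = 2601.7391 rpm, sense flips to −
mesh 2 [23T→85T]: ω = 2601.7391×23/85 = 704.0000 rpm, sense flips to +
mesh 3 [73T→53T]: ω = 704.0000×73/53 = 969.6604 rpm, sense flips to −
signed output speed = -969.6604 rpm

-969.6604 rpm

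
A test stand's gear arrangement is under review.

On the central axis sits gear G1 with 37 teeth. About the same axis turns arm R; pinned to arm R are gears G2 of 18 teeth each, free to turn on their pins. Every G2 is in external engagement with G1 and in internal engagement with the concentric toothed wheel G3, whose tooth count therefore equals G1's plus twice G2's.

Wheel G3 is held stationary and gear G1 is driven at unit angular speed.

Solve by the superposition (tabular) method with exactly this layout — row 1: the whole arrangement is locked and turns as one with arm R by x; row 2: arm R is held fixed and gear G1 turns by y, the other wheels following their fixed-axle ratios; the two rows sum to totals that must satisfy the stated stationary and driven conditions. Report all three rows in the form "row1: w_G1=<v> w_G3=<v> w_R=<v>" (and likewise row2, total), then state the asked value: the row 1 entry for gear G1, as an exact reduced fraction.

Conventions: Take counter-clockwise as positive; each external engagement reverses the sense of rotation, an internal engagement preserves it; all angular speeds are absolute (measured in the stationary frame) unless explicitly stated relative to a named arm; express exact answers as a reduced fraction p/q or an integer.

row1: w_G1=37/110 w_G3=37/110 w_R=37/110
row2: w_G1=73/110 w_G3=-37/110 w_R=0
total: w_G1=1 w_G3=0 w_R=37/110
asked value: 37/110

planetary set (37T centre, 18T on arm, 73T internal) — Willis relation
row 1 (train locked, turned with arm): all members turn x
row 2: sun turns y, ring = −(37/73)·y, arm 0
boundary: total ω_ring = x − (37/73)·y = 0 and total ω_sun = x + y = 1  ⇒  y = 73/110, x = 37/110
row 2 ring = −(37/73)·73/110 = -37/110
totals (row 1 + row 2): sun 37/110 + 73/110 = 1, ring 37/110 + (-37/110) = 0, arm 37/110 + 0 = 37/110
asked cell (row1, sun) = 37/110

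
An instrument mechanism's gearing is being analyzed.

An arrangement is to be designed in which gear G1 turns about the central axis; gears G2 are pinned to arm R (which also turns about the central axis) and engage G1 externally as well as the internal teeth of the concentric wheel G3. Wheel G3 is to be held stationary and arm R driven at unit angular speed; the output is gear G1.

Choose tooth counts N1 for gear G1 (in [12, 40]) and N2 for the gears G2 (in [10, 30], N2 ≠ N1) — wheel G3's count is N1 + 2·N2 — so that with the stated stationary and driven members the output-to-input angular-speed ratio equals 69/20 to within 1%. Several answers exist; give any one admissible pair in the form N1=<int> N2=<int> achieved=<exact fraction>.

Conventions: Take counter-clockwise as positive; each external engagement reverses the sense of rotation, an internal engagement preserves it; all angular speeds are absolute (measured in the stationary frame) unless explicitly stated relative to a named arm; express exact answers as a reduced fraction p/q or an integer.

topology: planetary set — design target 69/20, arm = carrier (Willis)
Willis with ω_ring = 0: ω_sun/ω_arm = (N1+N3)/N1; set equal to 69/20  ⇒  N3/N1 = 69/20 − 1 = 49/20
N3 = N1 + 2·N2  ⇒  N2/N1 = (N3/N1 − 1)/2 = (49/20 − 1)/2 = 29/40
smallest multiple with N1 ≥ 12 and N2 ≥ 10: k = 1  ⇒  N1 = 1·40 = 40, N2 = 1·29 = 29 (N1 ≤ 40, N2 ≤ 30, N2 ≠ N1 ✓), N3 = 40 + 2·29 = 98
check: (N1+N3)/N1 with N1 = 40, N3 = 98 gives 69/20; |achieved − target| = 0 ≤ 69/2000 ✓

N1=40 N2=29 achieved=69/20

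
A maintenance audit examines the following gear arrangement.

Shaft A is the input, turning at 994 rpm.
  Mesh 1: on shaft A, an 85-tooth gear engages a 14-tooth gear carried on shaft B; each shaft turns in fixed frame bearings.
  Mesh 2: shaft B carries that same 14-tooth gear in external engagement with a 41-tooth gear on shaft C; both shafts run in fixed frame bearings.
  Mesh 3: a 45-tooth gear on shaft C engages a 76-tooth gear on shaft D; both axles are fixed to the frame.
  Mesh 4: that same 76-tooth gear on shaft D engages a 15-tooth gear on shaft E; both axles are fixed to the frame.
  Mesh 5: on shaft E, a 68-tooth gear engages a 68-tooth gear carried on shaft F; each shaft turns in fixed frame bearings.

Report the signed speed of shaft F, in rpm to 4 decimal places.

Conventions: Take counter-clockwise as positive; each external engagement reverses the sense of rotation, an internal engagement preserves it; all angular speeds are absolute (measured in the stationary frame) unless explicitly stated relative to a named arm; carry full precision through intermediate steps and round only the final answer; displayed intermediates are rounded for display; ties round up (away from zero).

class = fixed-axis compound train [5 meshes; 5 ratios multiply, 5 sense flips]
mesh 1 [85T→14T]: ω = 994.0000×85/14 = 6035.0000 rpm, sense flips to −
mesh 2 [14T→41T]: ω = 6035.0000×14/41 = 2060.7317 rpm, sense flips to +
mesh 3 [45T→76T]: ω = 2060.7317×45/76 = 1220.1701 rpm, sense flips to −
mesh 4 [76T→15T]: ω = 1220.1701×76/15 = 6182.1951 rpm, sense flips to +
mesh 5 [68T→68T]: ω = 6182.1951×68/68 = 6182.1951 rpm, sense flips to −
signed output speed = -6182.1951 rpm

-6182.1951 rpm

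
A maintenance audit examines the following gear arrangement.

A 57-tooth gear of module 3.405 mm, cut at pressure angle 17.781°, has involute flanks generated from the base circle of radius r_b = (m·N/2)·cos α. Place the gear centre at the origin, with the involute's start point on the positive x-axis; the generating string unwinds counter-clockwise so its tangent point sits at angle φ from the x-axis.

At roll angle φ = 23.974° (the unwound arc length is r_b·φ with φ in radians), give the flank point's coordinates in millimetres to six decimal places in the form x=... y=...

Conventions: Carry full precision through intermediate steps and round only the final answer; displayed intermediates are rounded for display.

x=100.145491 y=2.217245

topology: single-mesh involute geometry — m = 3.405, N = 57
pitch radius r_p = m·N/2 = 3.405·57/2 = 97.042500
base radius r_b = r_p·cos α = 97.042500·cos 17.781° = 92.406849
roll angle φ = 23.974° = 0.41842523 rad
x = r_b·(cos φ + φ·sin φ) = 100.145491
y = r_b·(sin φ − φ·cos φ) = 2.217245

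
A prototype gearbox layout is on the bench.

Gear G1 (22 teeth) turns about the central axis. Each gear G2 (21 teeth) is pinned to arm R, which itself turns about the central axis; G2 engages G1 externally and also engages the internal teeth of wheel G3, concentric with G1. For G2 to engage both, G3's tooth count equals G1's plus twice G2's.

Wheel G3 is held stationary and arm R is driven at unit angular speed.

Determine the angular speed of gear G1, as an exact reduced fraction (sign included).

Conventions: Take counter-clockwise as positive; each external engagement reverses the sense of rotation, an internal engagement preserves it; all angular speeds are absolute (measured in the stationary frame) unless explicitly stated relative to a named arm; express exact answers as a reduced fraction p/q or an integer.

topology: planetary set — G1 22T / G2 21T / G3 64T, arm = carrier (Willis)
ring teeth: 22 + 2·21 = 64
22(ω_sun−ω_arm) = −64(ω_ring−ω_arm),  ω_ring = 0, ω_arm = 1
ω_sun = 1 − (64/22)(0−1) = 43/11
exact speed ratio = 43/11

43/11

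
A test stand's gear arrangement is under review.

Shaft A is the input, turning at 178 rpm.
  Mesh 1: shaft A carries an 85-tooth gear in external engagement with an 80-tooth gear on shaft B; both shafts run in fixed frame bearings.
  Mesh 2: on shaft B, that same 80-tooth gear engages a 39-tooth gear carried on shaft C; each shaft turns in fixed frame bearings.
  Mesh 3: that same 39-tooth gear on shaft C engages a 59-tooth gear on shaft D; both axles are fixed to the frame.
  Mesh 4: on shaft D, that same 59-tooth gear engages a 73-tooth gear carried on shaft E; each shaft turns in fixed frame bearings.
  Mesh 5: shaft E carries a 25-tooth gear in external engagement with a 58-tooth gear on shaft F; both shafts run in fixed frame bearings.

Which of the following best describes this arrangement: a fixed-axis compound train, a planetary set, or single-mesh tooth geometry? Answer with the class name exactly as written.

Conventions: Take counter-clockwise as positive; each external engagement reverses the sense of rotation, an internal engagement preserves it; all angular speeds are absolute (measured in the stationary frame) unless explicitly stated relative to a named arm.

topology: fixed-axis compound train — 5 meshes, A→F
classification: fixed-axis compound train

fixed-axis compound train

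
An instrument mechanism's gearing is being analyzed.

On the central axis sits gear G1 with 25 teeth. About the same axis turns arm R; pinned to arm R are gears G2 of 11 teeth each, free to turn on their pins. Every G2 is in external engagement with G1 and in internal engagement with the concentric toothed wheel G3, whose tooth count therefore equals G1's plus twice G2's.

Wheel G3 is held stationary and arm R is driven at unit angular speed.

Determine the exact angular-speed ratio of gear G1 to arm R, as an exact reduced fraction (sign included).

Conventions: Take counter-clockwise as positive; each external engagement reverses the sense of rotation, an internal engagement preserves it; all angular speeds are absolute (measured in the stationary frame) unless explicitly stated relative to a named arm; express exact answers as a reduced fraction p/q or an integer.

72/25

planetary set (25T centre, 11T on arm, 47T internal) — Willis relation
ring teeth: 25 + 2·11 = 47
25(ω_sun−ω_arm) = −47(ω_ring−ω_arm),  ω_ring = 0, ω_arm = 1
ω_sun = 1 − (47/25)(0−1) = 72/25
ω_out/ω_in = 72/25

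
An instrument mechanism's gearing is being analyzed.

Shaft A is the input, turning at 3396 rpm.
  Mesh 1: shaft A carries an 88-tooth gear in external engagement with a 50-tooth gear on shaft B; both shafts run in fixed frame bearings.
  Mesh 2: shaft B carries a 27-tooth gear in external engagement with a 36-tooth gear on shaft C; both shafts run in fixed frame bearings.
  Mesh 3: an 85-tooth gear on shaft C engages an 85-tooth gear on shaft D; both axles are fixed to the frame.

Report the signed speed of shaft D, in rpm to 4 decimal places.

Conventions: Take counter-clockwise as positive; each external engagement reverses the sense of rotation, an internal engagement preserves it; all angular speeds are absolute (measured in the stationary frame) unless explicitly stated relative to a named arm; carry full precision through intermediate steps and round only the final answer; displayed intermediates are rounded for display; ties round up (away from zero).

-4482.7200 rpm

recognized (4 fixed axles, 3 meshes): fixed-axis compound train
mesh 1 [88T→50T]: ω = 3396.0000×88/50 = 5976.9600 rpm, sense flips to −
mesh 2 [27T→36T]: ω = 5976.9600×27/36 = 4482.7200 rpm, sense flips to +
mesh 3 [85T→85T]: ω = 4482.7200×85/85 = 4482.7200 rpm, sense flips to −
signed output speed = -4482.7200 rpm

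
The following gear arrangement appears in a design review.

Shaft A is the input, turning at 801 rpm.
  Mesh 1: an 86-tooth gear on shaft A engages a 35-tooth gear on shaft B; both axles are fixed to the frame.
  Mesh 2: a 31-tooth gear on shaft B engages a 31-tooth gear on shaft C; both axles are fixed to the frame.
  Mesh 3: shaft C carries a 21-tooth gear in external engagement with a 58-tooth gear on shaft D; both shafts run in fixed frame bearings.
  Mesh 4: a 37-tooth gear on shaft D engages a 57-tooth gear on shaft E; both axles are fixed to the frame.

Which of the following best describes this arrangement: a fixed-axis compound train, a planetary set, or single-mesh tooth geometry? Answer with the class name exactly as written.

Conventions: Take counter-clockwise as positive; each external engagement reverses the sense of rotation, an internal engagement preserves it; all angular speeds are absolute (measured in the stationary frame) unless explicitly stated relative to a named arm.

fixed-axis compound train

class = fixed-axis compound train [4 meshes; 4 ratios multiply, 4 sense flips]
classification: fixed-axis compound train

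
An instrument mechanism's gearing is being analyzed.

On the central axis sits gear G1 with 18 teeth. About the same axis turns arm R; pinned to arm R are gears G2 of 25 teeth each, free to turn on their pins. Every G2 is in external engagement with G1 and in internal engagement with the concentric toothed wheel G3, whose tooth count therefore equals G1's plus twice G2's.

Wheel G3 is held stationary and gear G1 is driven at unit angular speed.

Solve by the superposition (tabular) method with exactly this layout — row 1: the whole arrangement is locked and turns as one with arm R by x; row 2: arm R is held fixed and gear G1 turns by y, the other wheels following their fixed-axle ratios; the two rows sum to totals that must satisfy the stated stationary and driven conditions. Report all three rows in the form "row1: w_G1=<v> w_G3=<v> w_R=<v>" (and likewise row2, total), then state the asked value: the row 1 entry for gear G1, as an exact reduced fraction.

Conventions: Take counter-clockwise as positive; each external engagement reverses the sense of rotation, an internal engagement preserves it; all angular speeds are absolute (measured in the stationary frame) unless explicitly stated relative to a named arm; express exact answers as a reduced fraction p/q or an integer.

row1: w_G1=9/43 w_G3=9/43 w_R=9/43
row2: w_G1=34/43 w_G3=-9/43 w_R=0
total: w_G1=1 w_G3=0 w_R=9/43
asked value: 9/43

topology: planetary set — G1 18T / G2 25T / G3 68T, arm = carrier (Willis)
row 1: whole set turns with the arm by x
superposition row 2 [arm held]: sun y, ring −(18/68)·y, arm 0
boundary: total ω_ring = x − (18/68)·y = 0 and total ω_sun = x + y = 1  ⇒  y = 34/43, x = 9/43
row 2 ring = −(18/68)·34/43 = -9/43
totals (row 1 + row 2): sun 9/43 + 34/43 = 1, ring 9/43 + (-9/43) = 0, arm 9/43 + 0 = 9/43
asked cell (row1, sun) = 9/43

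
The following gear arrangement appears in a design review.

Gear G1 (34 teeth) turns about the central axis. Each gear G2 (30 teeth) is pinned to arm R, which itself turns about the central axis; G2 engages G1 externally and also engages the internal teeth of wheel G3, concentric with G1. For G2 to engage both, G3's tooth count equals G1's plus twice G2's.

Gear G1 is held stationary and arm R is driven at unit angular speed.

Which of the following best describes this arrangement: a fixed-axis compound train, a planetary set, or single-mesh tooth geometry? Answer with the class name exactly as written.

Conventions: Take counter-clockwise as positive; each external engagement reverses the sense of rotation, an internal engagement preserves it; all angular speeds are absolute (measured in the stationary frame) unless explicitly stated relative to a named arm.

topology: planetary set — G1 34T / G2 30T / G3 94T, arm = carrier (Willis)
classification: planetary set

planetary set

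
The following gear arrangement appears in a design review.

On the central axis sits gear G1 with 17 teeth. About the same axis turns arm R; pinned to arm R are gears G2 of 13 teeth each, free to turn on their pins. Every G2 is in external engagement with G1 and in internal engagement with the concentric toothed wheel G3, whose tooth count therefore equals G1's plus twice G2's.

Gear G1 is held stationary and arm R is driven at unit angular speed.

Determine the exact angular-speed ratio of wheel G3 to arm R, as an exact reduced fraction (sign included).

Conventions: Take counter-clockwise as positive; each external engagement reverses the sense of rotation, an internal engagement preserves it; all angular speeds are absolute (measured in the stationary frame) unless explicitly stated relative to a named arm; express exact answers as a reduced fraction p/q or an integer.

planetary set (17T centre, 13T on arm, 43T internal) — Willis relation
ring teeth: 17 + 2·13 = 43
17(ω_sun−ω_arm) = −43(ω_ring−ω_arm),  ω_sun = 0, ω_arm = 1
ω_ring = 1 − (17/43)(0−1) = 60/43
ω_out/ω_in = 60/43

60/43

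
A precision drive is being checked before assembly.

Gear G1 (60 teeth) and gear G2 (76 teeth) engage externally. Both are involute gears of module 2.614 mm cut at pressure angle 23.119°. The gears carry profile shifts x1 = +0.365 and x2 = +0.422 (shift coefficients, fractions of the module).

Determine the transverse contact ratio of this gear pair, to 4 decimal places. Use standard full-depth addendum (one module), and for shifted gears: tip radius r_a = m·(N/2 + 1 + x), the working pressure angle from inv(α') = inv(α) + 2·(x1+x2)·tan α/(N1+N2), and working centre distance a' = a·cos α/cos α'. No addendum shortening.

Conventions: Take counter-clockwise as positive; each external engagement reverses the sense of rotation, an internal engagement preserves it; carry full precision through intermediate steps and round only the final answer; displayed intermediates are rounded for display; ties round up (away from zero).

1.5808

class = single-mesh tooth geometry [involute pair 60T × 76T, m = 2.614]
base radii: r_b1 = 72.122195, r_b2 = 91.354780
tip radii: r_a1 = 81.988110, r_a2 = 103.049108
inv(α') = inv(23.119°) + 2·(+0.365+0.422)·tan α/(60+76) = 0.02836654  ⇒  α' = 24.56764°
a' = a·cos α / cos α' = 177.7520·cos 23.119°/cos 24.56764° = 179.749506
action lengths: √(r_a1²−r_b1²) = 38.992809, √(r_a2²−r_b2²) = 47.680423
base pitch p_b = π·m·cos α = 7.552619
CR = (38.992809 + 47.680423 − 179.749506·sin 24.56764°)/7.552619 = 1.580814
contact ratio ≈ 1.5808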